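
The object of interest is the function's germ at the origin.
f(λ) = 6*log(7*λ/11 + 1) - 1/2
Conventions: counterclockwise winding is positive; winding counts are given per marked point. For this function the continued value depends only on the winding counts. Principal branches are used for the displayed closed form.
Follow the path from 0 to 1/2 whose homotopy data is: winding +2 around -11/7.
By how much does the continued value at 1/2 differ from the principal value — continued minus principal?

Continued minus principal equals (24)*pi*i.

The rational part is single-valued and drops out of the difference; each branch term changes only by its own monodromy.
(6)*log(1 - λ/(-11/7)): each positive loop around -11/7 adds 2*pi*i to the log, so winding +2 contributes (6)*(2)*2*pi*i = (24)*pi*i.
Summing the contributions at λ = 1/2 gives (24)*pi*i.


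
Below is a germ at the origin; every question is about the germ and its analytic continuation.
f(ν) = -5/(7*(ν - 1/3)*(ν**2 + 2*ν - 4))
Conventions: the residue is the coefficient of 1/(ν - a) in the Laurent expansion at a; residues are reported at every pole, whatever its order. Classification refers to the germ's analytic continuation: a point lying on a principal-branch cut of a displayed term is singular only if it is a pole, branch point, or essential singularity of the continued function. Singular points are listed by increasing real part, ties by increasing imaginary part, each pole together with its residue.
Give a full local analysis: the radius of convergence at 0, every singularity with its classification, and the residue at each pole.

Denominator factor (ν**2 + 2*ν - 4): discriminant 20, real irrational roots -1 + sqrt(5) and -1 - sqrt(5); poles of order 1, moduli -1 + sqrt(5) and 1 + sqrt(5).
Denominator factor (ν - 1/3): pole of order 1 at 1/3, modulus 1/3.
The radius of convergence is the smallest modulus among the singular points: 1/3.
The factor ν**2 + 2*ν - 4 splits as (ν - a)(ν - a') with a = -1 - sqrt(5), a' = -1 + sqrt(5). At the order-1 pole a set g(ν) = (ν - a)*f(ν) = [-5/(7*(ν - 1/3))] / (ν - a').
Simple pole: residue = g(a) at a = -1 - sqrt(5), which is -45/406 + (6/203)*sqrt(5).
At the order-1 pole 1/3 set g(ν) = (ν - (1/3))*f(ν) = -5/(7*(ν**2 + 2*ν - 4)).
Simple pole: residue = g(a) at a = 1/3, which is 45/203.
The factor ν**2 + 2*ν - 4 splits as (ν - a)(ν - a') with a = -1 + sqrt(5), a' = -1 - sqrt(5). At the order-1 pole a set g(ν) = (ν - a)*f(ν) = [-5/(7*(ν - 1/3))] / (ν - a').
Simple pole: residue = g(a) at a = -1 + sqrt(5), which is -45/406 - (6/203)*sqrt(5).
List the singular points by increasing real part (a conjugate pair: the negative imaginary part first).

Radius of convergence at 0: 1/3.
At -1 - sqrt(5): a pole of order 1; residue -45/406 + (6/203)*sqrt(5).
At 1/3: a pole of order 1; residue 45/203.
At -1 + sqrt(5): a pole of order 1; residue -45/406 - (6/203)*sqrt(5).


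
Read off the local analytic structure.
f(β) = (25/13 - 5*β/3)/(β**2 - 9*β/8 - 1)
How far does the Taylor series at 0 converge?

Denominator factor (β**2 - 9*β/8 - 1): discriminant 337/64, real irrational roots 9/16 + (1/16)*sqrt(337) and 9/16 - (1/16)*sqrt(337); poles of order 1, moduli 9/16 + (1/16)*sqrt(337) and -9/16 + (1/16)*sqrt(337).
The radius of convergence is the smallest modulus among the singular points: -9/16 + (1/16)*sqrt(337).

The radius of convergence is -9/16 + (1/16)*sqrt(337).


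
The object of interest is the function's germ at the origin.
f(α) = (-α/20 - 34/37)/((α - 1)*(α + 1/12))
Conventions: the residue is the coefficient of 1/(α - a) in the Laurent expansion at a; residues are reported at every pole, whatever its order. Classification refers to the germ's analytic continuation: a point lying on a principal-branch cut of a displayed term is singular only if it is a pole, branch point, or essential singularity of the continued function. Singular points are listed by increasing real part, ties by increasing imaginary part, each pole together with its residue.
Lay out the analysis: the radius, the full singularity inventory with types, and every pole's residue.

Radius of convergence at 0: 1/12.
At -1/12: a pole of order 1; residue 8123/9620.
At 1: a pole of order 1; residue -2151/2405.

Denominator factor (α - 1): pole of order 1 at 1, modulus 1.
Denominator factor (α + 1/12): pole of order 1 at -1/12, modulus 1/12.
The radius of convergence is the smallest modulus among the singular points: 1/12.
At the order-1 pole -1/12 set g(α) = (α - (-1/12))*f(α) = (-α/20 - 34/37)/(α - 1).
Simple pole: residue = g(a) at a = -1/12, which is 8123/9620.
At the order-1 pole 1 set g(α) = (α - (1))*f(α) = (-α/20 - 34/37)/(α + 1/12).
Simple pole: residue = g(a) at a = 1, which is -2151/2405.
List the singular points by increasing real part (a conjugate pair: the negative imaginary part first).


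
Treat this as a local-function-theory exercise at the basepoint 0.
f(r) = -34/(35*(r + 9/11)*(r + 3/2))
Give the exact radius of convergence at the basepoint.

The radius of convergence is 9/11.

Denominator factor (r + 3/2): pole of order 1 at -3/2, modulus 3/2.
Denominator factor (r + 9/11): pole of order 1 at -9/11, modulus 9/11.
The radius of convergence is the smallest modulus among the singular points: 9/11.


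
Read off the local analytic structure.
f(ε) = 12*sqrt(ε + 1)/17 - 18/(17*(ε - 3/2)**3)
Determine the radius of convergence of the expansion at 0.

The radius of convergence is 1.

Denominator factor (ε - 3/2)^3: pole of order 3 at 3/2, modulus 3/2.
Branch term (12/17)*sqrt(1 - ε/(-1)): its argument vanishes at ε = -1, a square-root branch point, modulus 1.
The radius of convergence is the smallest modulus among the singular points: 1.


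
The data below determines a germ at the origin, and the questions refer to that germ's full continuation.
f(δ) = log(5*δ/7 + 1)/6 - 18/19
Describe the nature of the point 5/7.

The point is a regular point.

There is no denominator, hence no pole anywhere.
Branch term log(1 - δ/(-7/5)): argument at 5/7 is 74/49, nonzero, so 5/7 is not its branch point (a point on a principal cut is still regular for the continued germ).
So the germ continues analytically to 5/7.


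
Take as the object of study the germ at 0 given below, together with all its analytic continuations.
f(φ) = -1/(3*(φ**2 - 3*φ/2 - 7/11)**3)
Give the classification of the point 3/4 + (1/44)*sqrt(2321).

The denominator factor φ**2 - 3*φ/2 - 7/11 vanishes at 3/4 + (1/44)*sqrt(2321) and appears to the power 3; the numerator there equals -1/3, nonzero, and no other factor vanishes.
Hence a pole whose order is the multiplicity, 3.

The point is a pole of order 3.


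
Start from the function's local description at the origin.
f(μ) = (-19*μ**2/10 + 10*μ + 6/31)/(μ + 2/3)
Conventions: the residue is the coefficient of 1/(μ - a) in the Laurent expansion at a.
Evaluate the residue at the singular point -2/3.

The residue is -10208/1395.

At the order-1 pole -2/3 set g(μ) = (μ - (-2/3))*f(μ) = -19*μ**2/10 + 10*μ + 6/31.
Simple pole: residue = g(a) at a = -2/3, which is -10208/1395.


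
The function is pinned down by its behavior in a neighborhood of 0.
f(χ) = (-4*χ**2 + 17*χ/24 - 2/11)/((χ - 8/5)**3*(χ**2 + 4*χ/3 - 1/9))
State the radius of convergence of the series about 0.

The radius of convergence is -2/3 + (1/3)*sqrt(5).

Denominator factor (χ**2 + 4*χ/3 - 1/9): discriminant 20/9, real irrational roots -2/3 + (1/3)*sqrt(5) and -2/3 - (1/3)*sqrt(5); poles of order 1, moduli -2/3 + (1/3)*sqrt(5) and 2/3 + (1/3)*sqrt(5).
Denominator factor (χ - 8/5)^3: pole of order 3 at 8/5, modulus 8/5.
The radius of convergence is the smallest modulus among the singular points: -2/3 + (1/3)*sqrt(5).


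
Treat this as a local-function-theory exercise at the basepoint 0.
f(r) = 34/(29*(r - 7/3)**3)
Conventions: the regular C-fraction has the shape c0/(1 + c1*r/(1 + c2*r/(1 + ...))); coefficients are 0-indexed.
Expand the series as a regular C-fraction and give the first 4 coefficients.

Taylor coefficients (expand at 0): a_0 = -918/9947, a_1 = -8262/69629, a_2 = -49572/487403, a_3 = -247860/3411821.
c0 = a_0 = -918/9947. Peel one level at a time: if S = 1 + c*r/S' with S'(0) = 1, then c is the r-coefficient of S and S' = c*r/(S - 1).
S_1 = c0/f = 1 + (-9/7)*r + (27/49)*r^2 + ...; c1 = -9/7.
S_2 = c1*r/(S_1 - 1) = 1 + (3/7)*r + (6/49)*r^2 + ...; c2 = 3/7.
S_3 = c2*r/(S_2 - 1) = 1 + (-2/7)*r + ...; c3 = -2/7.

The regular C-fraction coefficients are [-918/9947, -9/7, 3/7, -2/7].


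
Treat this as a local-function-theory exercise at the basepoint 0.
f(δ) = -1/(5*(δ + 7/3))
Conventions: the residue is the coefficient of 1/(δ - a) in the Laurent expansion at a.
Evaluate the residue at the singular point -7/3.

The residue is -1/5.

At the order-1 pole -7/3 set g(δ) = (δ - (-7/3))*f(δ) = -1/5.
Simple pole: residue = g(a) at a = -7/3, which is -1/5.


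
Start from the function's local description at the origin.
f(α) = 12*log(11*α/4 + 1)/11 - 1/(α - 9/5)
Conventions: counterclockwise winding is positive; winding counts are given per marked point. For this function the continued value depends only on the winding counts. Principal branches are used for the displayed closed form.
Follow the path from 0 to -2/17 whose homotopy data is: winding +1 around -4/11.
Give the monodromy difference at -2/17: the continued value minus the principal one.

Continued minus principal equals (24/11)*pi*i.

The rational part is single-valued and drops out of the difference; each branch term changes only by its own monodromy.
(12/11)*log(1 - α/(-4/11)): each positive loop around -4/11 adds 2*pi*i to the log, so winding +1 contributes (12/11)*(1)*2*pi*i = (24/11)*pi*i.
Summing the contributions at α = -2/17 gives (24/11)*pi*i.


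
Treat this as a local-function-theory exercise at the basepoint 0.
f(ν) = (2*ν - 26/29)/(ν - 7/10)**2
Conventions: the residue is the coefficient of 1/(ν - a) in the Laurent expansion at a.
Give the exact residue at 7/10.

At the order-2 pole 7/10 set g(ν) = (ν - (7/10))^2*f(ν) = 2*ν - 26/29.
Order-2 pole: residue = g'(a); g'(7/10) = 2, so the residue is 2.

The residue is 2.


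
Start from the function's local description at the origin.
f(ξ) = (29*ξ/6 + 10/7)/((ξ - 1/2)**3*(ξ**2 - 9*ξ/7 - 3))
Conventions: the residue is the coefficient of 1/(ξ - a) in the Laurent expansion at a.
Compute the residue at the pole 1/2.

At the order-3 pole 1/2 set g(ξ) = (ξ - (1/2))^3*f(ξ) = (29*ξ/6 + 10/7)/(ξ**2 - 9*ξ/7 - 3).
Order-3 pole: residue = g''(a)/2; g''(1/2) = -60136/135375, so the residue is -30068/135375.

The residue is -30068/135375.


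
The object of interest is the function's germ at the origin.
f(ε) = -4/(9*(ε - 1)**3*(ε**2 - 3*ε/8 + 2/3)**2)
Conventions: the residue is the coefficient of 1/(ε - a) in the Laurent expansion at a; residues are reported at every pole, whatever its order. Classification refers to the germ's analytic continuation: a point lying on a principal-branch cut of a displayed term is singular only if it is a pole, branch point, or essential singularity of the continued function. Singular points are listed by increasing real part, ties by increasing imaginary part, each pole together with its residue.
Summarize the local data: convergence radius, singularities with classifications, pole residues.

Radius of convergence at 0: (1/3)*sqrt(6).
At (3/16) - ((1/48)*sqrt(1455))*i: a pole of order 2; residue (393600/923521) - ((506922624/217235227225)*sqrt(1455))*i.
At (3/16) + ((1/48)*sqrt(1455))*i: a pole of order 2; residue (393600/923521) + ((506922624/217235227225)*sqrt(1455))*i.
At 1: a pole of order 3; residue -787200/923521.


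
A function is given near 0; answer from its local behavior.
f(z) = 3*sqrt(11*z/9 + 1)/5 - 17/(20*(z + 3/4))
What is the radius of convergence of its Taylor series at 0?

The radius of convergence is 3/4.

Denominator factor (z + 3/4): pole of order 1 at -3/4, modulus 3/4.
Branch term (3/5)*sqrt(1 - z/(-9/11)): its argument vanishes at z = -9/11, a square-root branch point, modulus 9/11.
The radius of convergence is the smallest modulus among the singular points: 3/4.


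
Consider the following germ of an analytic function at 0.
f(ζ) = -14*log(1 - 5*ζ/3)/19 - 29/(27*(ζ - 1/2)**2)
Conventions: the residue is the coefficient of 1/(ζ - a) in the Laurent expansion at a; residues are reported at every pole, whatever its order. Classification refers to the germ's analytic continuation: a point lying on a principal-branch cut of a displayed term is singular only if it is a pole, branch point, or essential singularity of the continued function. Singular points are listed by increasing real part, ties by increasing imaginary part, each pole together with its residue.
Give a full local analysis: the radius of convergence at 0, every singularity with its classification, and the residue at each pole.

Radius of convergence at 0: 1/2.
At 1/2: a pole of order 2; residue 0.
At 3/5: a logarithmic branch point.

Denominator factor (ζ - 1/2)^2: pole of order 2 at 1/2, modulus 1/2.
Branch term (-14/19)*log(1 - ζ/(3/5)): its argument vanishes at ζ = 3/5, a logarithmic branch point, modulus 3/5.
The radius of convergence is the smallest modulus among the singular points: 1/2.
The branch term is analytic at 1/2 and contributes nothing to the residue; only the rational part matters.
At the order-2 pole 1/2 set g(ζ) = (ζ - (1/2))^2*(rational part) = -29/27.
Order-2 pole: residue = g'(a); g'(1/2) = 0, so the residue is 0.
List the singular points by increasing real part (a conjugate pair: the negative imaginary part first).


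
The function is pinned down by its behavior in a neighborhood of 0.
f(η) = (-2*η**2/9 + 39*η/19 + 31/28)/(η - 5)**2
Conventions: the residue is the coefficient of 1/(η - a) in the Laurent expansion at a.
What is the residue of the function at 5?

At the order-2 pole 5 set g(η) = (η - (5))^2*f(η) = -2*η**2/9 + 39*η/19 + 31/28.
Order-2 pole: residue = g'(a); g'(5) = -29/171, so the residue is -29/171.

The residue is -29/171.


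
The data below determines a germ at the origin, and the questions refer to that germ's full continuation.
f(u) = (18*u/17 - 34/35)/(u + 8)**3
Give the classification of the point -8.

The denominator factor u + 8 vanishes at -8 and appears to the power 3; the numerator there equals -5618/595, nonzero, and no other factor vanishes.
Hence a pole whose order is the multiplicity, 3.

The point is a pole of order 3.


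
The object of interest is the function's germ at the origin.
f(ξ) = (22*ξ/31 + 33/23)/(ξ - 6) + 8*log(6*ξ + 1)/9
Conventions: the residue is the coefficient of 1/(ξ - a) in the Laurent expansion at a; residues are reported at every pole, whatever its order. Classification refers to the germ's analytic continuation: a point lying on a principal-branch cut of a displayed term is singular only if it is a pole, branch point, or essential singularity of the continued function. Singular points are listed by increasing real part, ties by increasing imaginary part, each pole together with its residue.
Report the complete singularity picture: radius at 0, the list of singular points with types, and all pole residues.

Radius of convergence at 0: 1/6.
At -1/6: a logarithmic branch point.
At 6: a pole of order 1; residue 4059/713.

Denominator factor (ξ - 6): pole of order 1 at 6, modulus 6.
Branch term (8/9)*log(1 - ξ/(-1/6)): its argument vanishes at ξ = -1/6, a logarithmic branch point, modulus 1/6.
The radius of convergence is the smallest modulus among the singular points: 1/6.
The branch term is analytic at 6 and contributes nothing to the residue; only the rational part matters.
At the order-1 pole 6 set g(ξ) = (ξ - (6))*(rational part) = 22*ξ/31 + 33/23.
Simple pole: residue = g(a) at a = 6, which is 4059/713.
List the singular points by increasing real part (a conjugate pair: the negative imaginary part first).


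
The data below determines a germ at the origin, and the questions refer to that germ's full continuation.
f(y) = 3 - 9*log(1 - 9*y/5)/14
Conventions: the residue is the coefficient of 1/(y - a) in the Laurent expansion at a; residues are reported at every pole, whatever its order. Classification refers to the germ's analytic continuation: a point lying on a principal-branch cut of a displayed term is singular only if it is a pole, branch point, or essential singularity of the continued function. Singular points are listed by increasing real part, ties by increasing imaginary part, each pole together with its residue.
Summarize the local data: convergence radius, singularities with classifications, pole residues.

Branch term (-9/14)*log(1 - y/(5/9)): its argument vanishes at y = 5/9, a logarithmic branch point, modulus 5/9.
The radius of convergence is the smallest modulus among the singular points: 5/9.

Radius of convergence at 0: 5/9.
At 5/9: a logarithmic branch point.


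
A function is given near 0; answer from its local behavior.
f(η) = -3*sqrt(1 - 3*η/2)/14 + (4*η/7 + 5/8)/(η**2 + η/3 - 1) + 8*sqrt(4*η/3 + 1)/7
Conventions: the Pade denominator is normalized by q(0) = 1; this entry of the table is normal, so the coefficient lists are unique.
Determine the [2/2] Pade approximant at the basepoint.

Taylor coefficients needed (expand at 0): a_0 = 17/56, a_1 = 1/7, a_2 = -4349/4032, a_3 = -41621/48384, a_4 = -1038811/774144.
Write the denominator as Q(η) = 1 + q1*η + q2*η^2. Requiring Q*f - P = O(η^5) with deg P <= 2 kills the coefficients of η^3..η^4 in Q*f:
  η^3: a_3 + q1*a_2 + q2*a_1 = 0, i.e. -41621/48384 + (-4349/4032)*q1 + (1/7)*q2 = 0.
  η^4: a_4 + q1*a_3 + q2*a_2 = 0, i.e. -1038811/774144 + (-41621/48384)*q1 + (-4349/4032)*q2 = 0.
Solving this linear system: q1 = -218406925/250939308, q2 = -6624136553/12045086784.
The numerator is Q*f truncated at degree 2: P0 = a_0 = 17/56; P1 = a_1 + q1*a_0 = -1705403261/14052601248; P2 = a_2 + q1*a_1 + q2*a_0 = -924035280929/674524859904.

The Pade approximant has numerator coefficients [17/56, -1705403261/14052601248, -924035280929/674524859904]; denominator coefficients [1, -218406925/250939308, -6624136553/12045086784].


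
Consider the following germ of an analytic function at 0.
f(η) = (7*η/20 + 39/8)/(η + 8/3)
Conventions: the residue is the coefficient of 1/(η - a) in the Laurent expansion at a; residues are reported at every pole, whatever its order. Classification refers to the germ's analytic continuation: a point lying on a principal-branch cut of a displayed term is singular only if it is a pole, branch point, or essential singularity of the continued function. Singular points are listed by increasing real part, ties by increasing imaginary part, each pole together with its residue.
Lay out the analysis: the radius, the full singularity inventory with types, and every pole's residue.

Radius of convergence at 0: 8/3.
At -8/3: a pole of order 1; residue 473/120.

Denominator factor (η + 8/3): pole of order 1 at -8/3, modulus 8/3.
The radius of convergence is the smallest modulus among the singular points: 8/3.
At the order-1 pole -8/3 set g(η) = (η - (-8/3))*f(η) = 7*η/20 + 39/8.
Simple pole: residue = g(a) at a = -8/3, which is 473/120.


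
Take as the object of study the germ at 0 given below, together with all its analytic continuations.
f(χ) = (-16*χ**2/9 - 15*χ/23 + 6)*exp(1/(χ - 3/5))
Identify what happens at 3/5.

The exponent 1/(χ - (3/5)) has a pole at 3/5, so exp(1/(χ - (3/5))) takes every nonzero value near it: an essential singularity (not a pole of any order).

The point is an essential singularity.


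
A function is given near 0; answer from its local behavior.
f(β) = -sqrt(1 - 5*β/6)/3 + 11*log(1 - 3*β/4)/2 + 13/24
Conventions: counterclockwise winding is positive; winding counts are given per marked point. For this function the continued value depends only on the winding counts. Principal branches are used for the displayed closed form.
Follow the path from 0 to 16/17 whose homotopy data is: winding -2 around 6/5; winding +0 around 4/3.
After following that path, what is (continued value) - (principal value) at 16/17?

Continued minus principal equals 0.

The rational part is single-valued and drops out of the difference; each branch term changes only by its own monodromy.
(-1/3)*sqrt(1 - β/(6/5)): winding -2 is even, the square root returns to the same sheet, contribution 0.
(11/2)*log(1 - β/(4/3)): winding 0 around 4/3, so this term returns to its principal value, contribution 0.
Summing the contributions at β = 16/17 gives 0.


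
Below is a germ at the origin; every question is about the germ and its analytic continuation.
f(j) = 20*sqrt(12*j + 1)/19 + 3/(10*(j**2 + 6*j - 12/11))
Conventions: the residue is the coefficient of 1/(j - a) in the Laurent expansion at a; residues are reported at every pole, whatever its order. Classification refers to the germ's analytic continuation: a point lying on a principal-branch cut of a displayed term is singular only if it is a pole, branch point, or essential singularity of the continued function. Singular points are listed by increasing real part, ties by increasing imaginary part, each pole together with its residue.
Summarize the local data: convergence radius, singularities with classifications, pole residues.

Denominator factor (j**2 + 6*j - 12/11): discriminant 444/11, real irrational roots -3 + (1/11)*sqrt(1221) and -3 - (1/11)*sqrt(1221); poles of order 1, moduli -3 + (1/11)*sqrt(1221) and 3 + (1/11)*sqrt(1221).
Branch term (20/19)*sqrt(1 - j/(-1/12)): its argument vanishes at j = -1/12, a square-root branch point, modulus 1/12.
The radius of convergence is the smallest modulus among the singular points: 1/12.
The branch term is analytic at -3 - (1/11)*sqrt(1221) and contributes nothing to the residue; only the rational part matters.
The factor j**2 + 6*j - 12/11 splits as (j - a)(j - a') with a = -3 - (1/11)*sqrt(1221), a' = -3 + (1/11)*sqrt(1221). At the order-1 pole a set g(j) = (j - a)*(rational part) = [3/10] / (j - a').
Simple pole: residue = g(a) at a = -3 - (1/11)*sqrt(1221), which is -(1/740)*sqrt(1221).
The branch term is analytic at -3 + (1/11)*sqrt(1221) and contributes nothing to the residue; only the rational part matters.
The factor j**2 + 6*j - 12/11 splits as (j - a)(j - a') with a = -3 + (1/11)*sqrt(1221), a' = -3 - (1/11)*sqrt(1221). At the order-1 pole a set g(j) = (j - a)*(rational part) = [3/10] / (j - a').
Simple pole: residue = g(a) at a = -3 + (1/11)*sqrt(1221), which is (1/740)*sqrt(1221).
List the singular points by increasing real part (a conjugate pair: the negative imaginary part first).

Radius of convergence at 0: 1/12.
At -3 - (1/11)*sqrt(1221): a pole of order 1; residue -(1/740)*sqrt(1221).
At -1/12: an algebraic (square-root) branch point.
At -3 + (1/11)*sqrt(1221): a pole of order 1; residue (1/740)*sqrt(1221).


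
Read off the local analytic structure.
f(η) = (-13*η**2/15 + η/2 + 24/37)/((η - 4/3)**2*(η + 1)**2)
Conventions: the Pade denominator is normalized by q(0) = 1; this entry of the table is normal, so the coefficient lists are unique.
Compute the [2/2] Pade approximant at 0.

The Pade approximant has numerator coefficients [27/74, 982873323/2066779744, -295697868/322934335]; denominator coefficients [1, 3604811/3491182, -76951393/27929456].

Taylor coefficients needed (expand at 0): a_0 = 27/74, a_1 = 117/1184, a_2 = -147/11840, a_3 = 27003/94720, a_4 = -15561/47360.
Write the denominator as Q(η) = 1 + q1*η + q2*η^2. Requiring Q*f - P = O(η^5) with deg P <= 2 kills the coefficients of η^3..η^4 in Q*f:
  η^3: a_3 + q1*a_2 + q2*a_1 = 0, i.e. 27003/94720 + (-147/11840)*q1 + (117/1184)*q2 = 0.
  η^4: a_4 + q1*a_3 + q2*a_2 = 0, i.e. -15561/47360 + (27003/94720)*q1 + (-147/11840)*q2 = 0.
Solving this linear system: q1 = 3604811/3491182, q2 = -76951393/27929456.
The numerator is Q*f truncated at degree 2: P0 = a_0 = 27/74; P1 = a_1 + q1*a_0 = 982873323/2066779744; P2 = a_2 + q1*a_1 + q2*a_0 = -295697868/322934335.


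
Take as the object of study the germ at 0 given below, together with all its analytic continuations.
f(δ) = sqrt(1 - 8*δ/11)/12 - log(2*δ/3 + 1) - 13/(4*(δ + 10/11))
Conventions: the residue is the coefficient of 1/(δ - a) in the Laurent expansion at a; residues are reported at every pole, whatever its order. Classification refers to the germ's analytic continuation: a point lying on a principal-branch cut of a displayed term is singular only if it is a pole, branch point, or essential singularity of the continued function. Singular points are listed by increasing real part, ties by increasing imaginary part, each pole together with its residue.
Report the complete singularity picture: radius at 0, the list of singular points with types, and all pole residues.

Radius of convergence at 0: 10/11.
At -3/2: a logarithmic branch point.
At -10/11: a pole of order 1; residue -13/4.
At 11/8: an algebraic (square-root) branch point.

Denominator factor (δ + 10/11): pole of order 1 at -10/11, modulus 10/11.
Branch term (1/12)*sqrt(1 - δ/(11/8)): its argument vanishes at δ = 11/8, a square-root branch point, modulus 11/8.
Branch term (-1)*log(1 - δ/(-3/2)): its argument vanishes at δ = -3/2, a logarithmic branch point, modulus 3/2.
The radius of convergence is the smallest modulus among the singular points: 10/11.
The branch terms are analytic at -10/11 and contribute nothing to the residue; only the rational part matters.
At the order-1 pole -10/11 set g(δ) = (δ - (-10/11))*(rational part) = -13/4.
Simple pole: residue = g(a) at a = -10/11, which is -13/4.
List the singular points by increasing real part (a conjugate pair: the negative imaginary part first).


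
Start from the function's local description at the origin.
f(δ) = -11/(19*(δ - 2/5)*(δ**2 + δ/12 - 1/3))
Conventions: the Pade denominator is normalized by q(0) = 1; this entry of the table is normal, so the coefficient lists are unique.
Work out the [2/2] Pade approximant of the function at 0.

Taylor coefficients needed (expand at 0): a_0 = -165/38, a_1 = -1815/152, a_2 = -26235/608, a_3 = -278355/2432, a_4 = -3187635/9728.
Write the denominator as Q(δ) = 1 + q1*δ + q2*δ^2. Requiring Q*f - P = O(δ^5) with deg P <= 2 kills the coefficients of δ^3..δ^4 in Q*f:
  δ^3: a_3 + q1*a_2 + q2*a_1 = 0, i.e. -278355/2432 + (-26235/608)*q1 + (-1815/152)*q2 = 0.
  δ^4: a_4 + q1*a_3 + q2*a_2 = 0, i.e. -3187635/9728 + (-278355/2432)*q1 + (-26235/608)*q2 = 0.
Solving this linear system: q1 = -13931/6724, q2 = -28219/13448.
The numerator is Q*f truncated at degree 2: P0 = a_0 = -165/38; P1 = a_1 + q1*a_0 = -4950/1681; P2 = a_2 + q1*a_1 + q2*a_0 = -297000/31939.

The Pade approximant has numerator coefficients [-165/38, -4950/1681, -297000/31939]; denominator coefficients [1, -13931/6724, -28219/13448].


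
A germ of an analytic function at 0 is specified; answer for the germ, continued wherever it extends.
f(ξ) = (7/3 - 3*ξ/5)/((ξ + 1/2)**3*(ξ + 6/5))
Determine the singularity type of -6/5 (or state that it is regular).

The denominator factor ξ + 6/5 vanishes at -6/5 and appears to the power 1; the numerator there equals 229/75, nonzero, and no other factor vanishes.
Hence a pole whose order is the multiplicity, 1.

The point is a pole of order 1.


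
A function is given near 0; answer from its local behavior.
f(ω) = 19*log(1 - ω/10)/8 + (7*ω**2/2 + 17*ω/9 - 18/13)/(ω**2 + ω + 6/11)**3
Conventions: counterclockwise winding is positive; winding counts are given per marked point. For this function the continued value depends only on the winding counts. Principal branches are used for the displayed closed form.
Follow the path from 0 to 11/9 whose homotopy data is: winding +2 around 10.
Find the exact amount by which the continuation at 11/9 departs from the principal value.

The rational part is single-valued and drops out of the difference; each branch term changes only by its own monodromy.
(19/8)*log(1 - ω/(10)): each positive loop around 10 adds 2*pi*i to the log, so winding +2 contributes (19/8)*(2)*2*pi*i = (19/2)*pi*i.
Summing the contributions at ω = 11/9 gives (19/2)*pi*i.

Continued minus principal equals (19/2)*pi*i.


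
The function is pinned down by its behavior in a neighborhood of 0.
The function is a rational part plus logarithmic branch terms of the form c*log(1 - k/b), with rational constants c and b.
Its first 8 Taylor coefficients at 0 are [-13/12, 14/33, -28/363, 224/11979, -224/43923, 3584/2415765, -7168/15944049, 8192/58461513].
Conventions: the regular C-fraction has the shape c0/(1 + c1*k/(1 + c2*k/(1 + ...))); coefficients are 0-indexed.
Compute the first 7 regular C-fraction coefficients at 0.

The regular C-fraction coefficients are [-13/12, 56/143, -30/143, -26/495, 116/495, 12/319, 46/319].

Taylor coefficients (read off): a_0 = -13/12, a_1 = 14/33, a_2 = -28/363, a_3 = 224/11979, a_4 = -224/43923, a_5 = 3584/2415765, a_6 = -7168/15944049.
c0 = a_0 = -13/12. Peel one level at a time: if S = 1 + c*k/S' with S'(0) = 1, then c is the k-coefficient of S and S' = c*k/(S - 1).
S_1 = c0/f = 1 + (56/143)*k + (1680/20449)*k^2 + ...; c1 = 56/143.
S_2 = c1*k/(S_1 - 1) = 1 + (-30/143)*k + (-4/363)*k^2 + ...; c2 = -30/143.
S_3 = c2*k/(S_2 - 1) = 1 + (-26/495)*k + (3016/245025)*k^2 + ...; c3 = -26/495.
S_4 = c3*k/(S_3 - 1) = 1 + (116/495)*k + (-16/1815)*k^2 + ...; c4 = 116/495.
S_5 = c4*k/(S_4 - 1) = 1 + (12/319)*k + (-552/101761)*k^2 + ...; c5 = 12/319.
S_6 = c5*k/(S_5 - 1) = 1 + (46/319)*k + ...; c6 = 46/319.


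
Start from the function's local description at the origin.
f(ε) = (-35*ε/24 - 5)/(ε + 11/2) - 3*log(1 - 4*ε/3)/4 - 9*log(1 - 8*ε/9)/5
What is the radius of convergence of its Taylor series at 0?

The radius of convergence is 3/4.

Denominator factor (ε + 11/2): pole of order 1 at -11/2, modulus 11/2.
Branch term (-3/4)*log(1 - ε/(3/4)): its argument vanishes at ε = 3/4, a logarithmic branch point, modulus 3/4.
Branch term (-9/5)*log(1 - ε/(9/8)): its argument vanishes at ε = 9/8, a logarithmic branch point, modulus 9/8.
The radius of convergence is the smallest modulus among the singular points: 3/4.


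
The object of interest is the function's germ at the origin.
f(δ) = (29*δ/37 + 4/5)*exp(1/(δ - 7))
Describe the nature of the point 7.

The point is an essential singularity.

The exponent 1/(δ - (7)) has a pole at 7, so exp(1/(δ - (7))) takes every nonzero value near it: an essential singularity (not a pole of any order).


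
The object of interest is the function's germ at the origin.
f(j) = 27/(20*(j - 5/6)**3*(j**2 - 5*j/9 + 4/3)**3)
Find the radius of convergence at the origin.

The radius of convergence is 5/6.

Denominator factor (j**2 - 5*j/9 + 4/3)^3: discriminant -407/81, complex-conjugate roots (5/18) + ((1/18)*sqrt(407))*i and (5/18) - ((1/18)*sqrt(407))*i; poles of order 3, moduli (2/3)*sqrt(3) and (2/3)*sqrt(3).
Denominator factor (j - 5/6)^3: pole of order 3 at 5/6, modulus 5/6.
The radius of convergence is the smallest modulus among the singular points: 5/6.


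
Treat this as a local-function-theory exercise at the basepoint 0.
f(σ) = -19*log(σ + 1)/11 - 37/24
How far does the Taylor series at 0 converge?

Branch term (-19/11)*log(1 - σ/(-1)): its argument vanishes at σ = -1, a logarithmic branch point, modulus 1.
The radius of convergence is the smallest modulus among the singular points: 1.

The radius of convergence is 1.


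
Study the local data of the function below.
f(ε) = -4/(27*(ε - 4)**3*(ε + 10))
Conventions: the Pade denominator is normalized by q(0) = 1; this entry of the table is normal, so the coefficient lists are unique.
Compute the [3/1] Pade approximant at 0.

The Pade approximant has numerator coefficients [1/4320, 377/5771520, 379/23086080, 1/384768]; denominator coefficients [1, -2457/6680].

Taylor coefficients needed (expand at 0): a_0 = 1/4320, a_1 = 13/86400, a_2 = 31/432000, a_3 = 167/5760000, a_4 = 273/25600000.
Write the denominator as Q(ε) = 1 + q1*ε. Requiring Q*f - P = O(ε^5) with deg P <= 3 kills the coefficients of ε^4..ε^4 in Q*f:
  ε^4: a_4 + q1*a_3 = 0, i.e. 273/25600000 + (167/5760000)*q1 = 0.
Solving this linear system: q1 = -2457/6680.
The numerator is Q*f truncated at degree 3: P0 = a_0 = 1/4320; P1 = a_1 + q1*a_0 = 377/5771520; P2 = a_2 + q1*a_1 = 379/23086080; P3 = a_3 + q1*a_2 = 1/384768.


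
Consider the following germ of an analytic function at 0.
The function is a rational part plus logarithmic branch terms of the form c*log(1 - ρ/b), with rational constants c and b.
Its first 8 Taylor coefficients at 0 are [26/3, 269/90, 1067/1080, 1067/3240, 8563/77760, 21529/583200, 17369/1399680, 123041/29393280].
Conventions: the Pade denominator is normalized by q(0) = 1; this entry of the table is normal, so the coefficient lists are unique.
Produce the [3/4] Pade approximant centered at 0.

Taylor coefficients needed (read off): a_0 = 26/3, a_1 = 269/90, a_2 = 1067/1080, a_3 = 1067/3240, a_4 = 8563/77760, a_5 = 21529/583200, a_6 = 17369/1399680, a_7 = 123041/29393280.
Write the denominator as Q(ρ) = 1 + q1*ρ + q2*ρ^2 + q3*ρ^3 + q4*ρ^4. Requiring Q*f - P = O(ρ^8) with deg P <= 3 kills the coefficients of ρ^4..ρ^7 in Q*f:
  ρ^4: a_4 + q1*a_3 + q2*a_2 + q3*a_1 + q4*a_0 = 0, i.e. 8563/77760 + (1067/3240)*q1 + (1067/1080)*q2 + (269/90)*q3 + (26/3)*q4 = 0.
  ρ^5: a_5 + q1*a_4 + q2*a_3 + q3*a_2 + q4*a_1 = 0, i.e. 21529/583200 + (8563/77760)*q1 + (1067/3240)*q2 + (1067/1080)*q3 + (269/90)*q4 = 0.
  ρ^6: a_6 + q1*a_5 + q2*a_4 + q3*a_3 + q4*a_2 = 0, i.e. 17369/1399680 + (21529/583200)*q1 + (8563/77760)*q2 + (1067/3240)*q3 + (1067/1080)*q4 = 0.
  ρ^7: a_7 + q1*a_6 + q2*a_5 + q3*a_4 + q4*a_3 = 0, i.e. 123041/29393280 + (17369/1399680)*q1 + (21529/583200)*q2 + (8563/77760)*q3 + (1067/3240)*q4 = 0.
Solving this linear system: q1 = -2399687/2740122, q2 = 7296347/32881464, q3 = -145429/10960488, q4 = -83543/563682240.
The numerator is Q*f truncated at degree 3: P0 = a_0 = 26/3; P1 = a_1 + q1*a_0 = -189110507/41101830; P2 = a_2 + q1*a_1 + q2*a_0 = 48259511/164407320; P3 = a_3 + q1*a_2 + q2*a_1 + q3*a_0 = 1521563/123305490.

The Pade approximant has numerator coefficients [26/3, -189110507/41101830, 48259511/164407320, 1521563/123305490]; denominator coefficients [1, -2399687/2740122, 7296347/32881464, -145429/10960488, -83543/563682240].


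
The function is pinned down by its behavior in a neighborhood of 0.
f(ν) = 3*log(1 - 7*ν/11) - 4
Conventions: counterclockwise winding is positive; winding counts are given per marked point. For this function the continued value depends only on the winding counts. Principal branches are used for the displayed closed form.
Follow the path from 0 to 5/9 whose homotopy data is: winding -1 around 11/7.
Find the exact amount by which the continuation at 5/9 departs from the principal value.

Continued minus principal equals -(6)*pi*i.

The rational part is single-valued and drops out of the difference; each branch term changes only by its own monodromy.
(3)*log(1 - ν/(11/7)): each positive loop around 11/7 adds 2*pi*i to the log, so winding -1 contributes (3)*(-1)*2*pi*i = -(6)*pi*i.
Summing the contributions at ν = 5/9 gives -(6)*pi*i.


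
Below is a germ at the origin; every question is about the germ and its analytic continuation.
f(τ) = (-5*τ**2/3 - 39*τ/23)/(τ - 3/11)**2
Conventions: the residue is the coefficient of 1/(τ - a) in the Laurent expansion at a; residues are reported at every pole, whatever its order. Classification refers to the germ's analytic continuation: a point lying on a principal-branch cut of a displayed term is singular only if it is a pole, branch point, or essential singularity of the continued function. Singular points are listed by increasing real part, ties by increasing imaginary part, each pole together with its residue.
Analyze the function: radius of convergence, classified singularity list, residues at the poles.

Denominator factor (τ - 3/11)^2: pole of order 2 at 3/11, modulus 3/11.
The radius of convergence is the smallest modulus among the singular points: 3/11.
At the order-2 pole 3/11 set g(τ) = (τ - (3/11))^2*f(τ) = -5*τ**2/3 - 39*τ/23.
Order-2 pole: residue = g'(a); g'(3/11) = -659/253, so the residue is -659/253.

Radius of convergence at 0: 3/11.
At 3/11: a pole of order 2; residue -659/253.


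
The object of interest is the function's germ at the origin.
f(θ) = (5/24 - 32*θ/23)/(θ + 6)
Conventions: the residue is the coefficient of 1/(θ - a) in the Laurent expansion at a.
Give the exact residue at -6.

The residue is 4723/552.

At the order-1 pole -6 set g(θ) = (θ - (-6))*f(θ) = 5/24 - 32*θ/23.
Simple pole: residue = g(a) at a = -6, which is 4723/552.


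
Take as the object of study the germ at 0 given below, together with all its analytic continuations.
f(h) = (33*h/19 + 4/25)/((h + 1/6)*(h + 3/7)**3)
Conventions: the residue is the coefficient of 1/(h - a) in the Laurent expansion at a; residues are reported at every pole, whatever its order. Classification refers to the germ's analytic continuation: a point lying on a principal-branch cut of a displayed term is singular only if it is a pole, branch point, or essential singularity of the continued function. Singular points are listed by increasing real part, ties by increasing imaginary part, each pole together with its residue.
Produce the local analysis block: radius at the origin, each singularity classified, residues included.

Denominator factor (h + 1/6): pole of order 1 at -1/6, modulus 1/6.
Denominator factor (h + 3/7)^3: pole of order 3 at -3/7, modulus 3/7.
The radius of convergence is the smallest modulus among the singular points: 1/6.
At the order-3 pole -3/7 set g(h) = (h - (-3/7))^3*f(h) = (33*h/19 + 4/25)/(h + 1/6).
Order-3 pole: residue = g''(a)/2; g''(-3/7) = 9112824/632225, so the residue is 4556412/632225.
At the order-1 pole -1/6 set g(h) = (h - (-1/6))*f(h) = (33*h/19 + 4/25)/(h + 3/7)**3.
Simple pole: residue = g(a) at a = -1/6, which is -4556412/632225.
List the singular points by increasing real part (a conjugate pair: the negative imaginary part first).

Radius of convergence at 0: 1/6.
At -3/7: a pole of order 3; residue 4556412/632225.
At -1/6: a pole of order 1; residue -4556412/632225.


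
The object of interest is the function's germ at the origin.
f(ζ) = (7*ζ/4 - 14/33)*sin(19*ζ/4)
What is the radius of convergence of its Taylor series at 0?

The radius of convergence is infinite.

The factor sin(19*ζ/4) is entire and contributes no finite singular point.
The polynomial part has no poles.
No finite singular points: the Taylor series at 0 converges everywhere.


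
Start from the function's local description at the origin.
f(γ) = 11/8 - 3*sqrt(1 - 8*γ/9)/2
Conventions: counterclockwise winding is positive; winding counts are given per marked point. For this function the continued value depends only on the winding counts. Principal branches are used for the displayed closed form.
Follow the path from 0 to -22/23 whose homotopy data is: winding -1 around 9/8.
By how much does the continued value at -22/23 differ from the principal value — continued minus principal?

The rational part is single-valued and drops out of the difference; each branch term changes only by its own monodromy.
(-3/2)*sqrt(1 - γ/(9/8)): winding -1 is odd, the square root flips sign, contributing -2*(-3/2)*sqrt(1 - (-22/23)/(9/8)) = -2*(-3/2)*sqrt(383/207) = (1/23)*sqrt(8809).
Summing the contributions at γ = -22/23 gives (1/23)*sqrt(8809).

Continued minus principal equals (1/23)*sqrt(8809).


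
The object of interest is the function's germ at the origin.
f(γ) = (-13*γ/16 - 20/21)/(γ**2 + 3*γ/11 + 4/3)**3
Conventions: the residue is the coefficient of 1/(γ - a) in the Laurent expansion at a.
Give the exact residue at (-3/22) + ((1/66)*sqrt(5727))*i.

The residue is ((819734949/779176432048)*sqrt(5727))*i.

The factor γ**2 + 3*γ/11 + 4/3 splits as (γ - a)(γ - a') with a = (-3/22) + ((1/66)*sqrt(5727))*i, a' = (-3/22) - ((1/66)*sqrt(5727))*i. At the order-3 pole a set g(γ) = (γ - a)^3*f(γ) = [-13*γ/16 - 20/21] / (γ - a')^3.
Order-3 pole: residue = g''(a)/2; g''((-3/22) + ((1/66)*sqrt(5727))*i) = ((819734949/389588216024)*sqrt(5727))*i, so the residue is ((819734949/779176432048)*sqrt(5727))*i.
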